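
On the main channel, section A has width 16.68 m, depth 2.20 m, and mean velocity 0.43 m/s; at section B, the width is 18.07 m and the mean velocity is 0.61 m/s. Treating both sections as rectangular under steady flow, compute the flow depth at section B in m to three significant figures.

1.43 m

Q = A₁V₁ = (16.68×2.20) × 0.43 = 15.78 m³/s
d₂ = Q/(b₂ V₂) = 15.78/(18.07×0.61) = 1.432 m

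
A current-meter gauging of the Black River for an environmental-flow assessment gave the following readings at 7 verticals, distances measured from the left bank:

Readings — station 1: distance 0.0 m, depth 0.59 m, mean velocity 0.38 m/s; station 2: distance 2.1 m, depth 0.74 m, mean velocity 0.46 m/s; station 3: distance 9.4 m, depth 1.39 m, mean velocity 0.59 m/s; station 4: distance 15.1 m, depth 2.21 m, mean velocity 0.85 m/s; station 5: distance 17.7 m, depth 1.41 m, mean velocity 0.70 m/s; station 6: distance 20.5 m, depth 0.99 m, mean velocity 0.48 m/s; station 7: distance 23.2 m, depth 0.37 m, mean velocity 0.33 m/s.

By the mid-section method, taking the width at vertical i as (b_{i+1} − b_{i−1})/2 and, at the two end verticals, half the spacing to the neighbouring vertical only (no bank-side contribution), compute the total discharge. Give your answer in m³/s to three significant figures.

w_1 = (2.1 − 0.0)/2 = 1.05 m; q_1 = 0.38 × 0.59 × 1.05 = 0.2354 m³/s
w_2 = (9.4 − 0.0)/2 = 4.7 m; q_2 = 0.46 × 0.74 × 4.7 = 1.600 m³/s
w_3 = (15.1 − 2.1)/2 = 6.5 m; q_3 = 0.59 × 1.39 × 6.5 = 5.331 m³/s
w_4 = (17.7 − 9.4)/2 = 4.15 m; q_4 = 0.85 × 2.21 × 4.15 = 7.796 m³/s
w_5 = (20.5 − 15.1)/2 = 2.7 m; q_5 = 0.70 × 1.41 × 2.7 = 2.665 m³/s
w_6 = (23.2 − 17.7)/2 = 2.75 m; q_6 = 0.48 × 0.99 × 2.75 = 1.307 m³/s
w_7 = (23.2 − 20.5)/2 = 1.35 m; q_7 = 0.33 × 0.37 × 1.35 = 0.1648 m³/s
Q = Σ qᵢ = 19.10 m³/s

19.1 m³/s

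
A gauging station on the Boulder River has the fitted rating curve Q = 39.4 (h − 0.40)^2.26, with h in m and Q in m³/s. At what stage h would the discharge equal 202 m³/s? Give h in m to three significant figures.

h − h₀ = (Q/C)^(1/b) = (202/39.4)^(1/2.26) = 2.061 m
h = 0.40 + 2.061 = 2.461 m

2.46 m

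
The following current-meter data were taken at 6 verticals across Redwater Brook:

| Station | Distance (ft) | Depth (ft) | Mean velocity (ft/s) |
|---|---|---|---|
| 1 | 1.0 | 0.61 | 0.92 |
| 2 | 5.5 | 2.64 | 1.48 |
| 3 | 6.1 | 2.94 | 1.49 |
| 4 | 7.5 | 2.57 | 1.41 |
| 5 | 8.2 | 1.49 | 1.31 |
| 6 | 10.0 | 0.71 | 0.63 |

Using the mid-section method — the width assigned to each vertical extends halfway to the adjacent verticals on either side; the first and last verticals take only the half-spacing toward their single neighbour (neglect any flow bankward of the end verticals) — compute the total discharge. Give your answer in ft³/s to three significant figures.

22.3 ft³/s

w_1 = (5.5 − 1.0)/2 = 2.25 ft; q_1 = 0.92 × 0.61 × 2.25 = 1.263 ft³/s
w_2 = (6.1 − 1.0)/2 = 2.55 ft; q_2 = 1.48 × 2.64 × 2.55 = 9.963 ft³/s
w_3 = (7.5 − 5.5)/2 = 1 ft; q_3 = 1.49 × 2.94 × 1 = 4.381 ft³/s
w_4 = (8.2 − 6.1)/2 = 1.05 ft; q_4 = 1.41 × 2.57 × 1.05 = 3.805 ft³/s
w_5 = (10.0 − 7.5)/2 = 1.25 ft; q_5 = 1.31 × 1.49 × 1.25 = 2.440 ft³/s
w_6 = (10.0 − 8.2)/2 = 0.9 ft; q_6 = 0.63 × 0.71 × 0.9 = 0.4026 ft³/s
Q = Σ qᵢ = 22.25 ft³/s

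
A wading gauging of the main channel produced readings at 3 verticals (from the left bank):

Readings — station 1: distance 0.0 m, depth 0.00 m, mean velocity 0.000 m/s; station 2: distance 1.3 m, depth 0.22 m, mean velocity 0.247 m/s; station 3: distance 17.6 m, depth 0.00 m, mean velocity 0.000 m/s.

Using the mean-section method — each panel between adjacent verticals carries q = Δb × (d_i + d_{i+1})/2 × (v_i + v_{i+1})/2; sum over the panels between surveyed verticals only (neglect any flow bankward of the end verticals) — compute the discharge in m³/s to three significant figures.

0.239 m³/s

Panel 1-2: Δb = 1.3 m, d̄ = (0.00+0.22)/2 = 0.11, v̄ = (0.000+0.247)/2 = 0.1235 → q = 1.3×0.11×0.1235 = 0.01766 m³/s
Panel 2-3: Δb = 16.3 m, d̄ = (0.22+0.00)/2 = 0.11, v̄ = (0.247+0.000)/2 = 0.1235 → q = 16.3×0.11×0.1235 = 0.2214 m³/s
Q = Σ q = 0.2391 m³/s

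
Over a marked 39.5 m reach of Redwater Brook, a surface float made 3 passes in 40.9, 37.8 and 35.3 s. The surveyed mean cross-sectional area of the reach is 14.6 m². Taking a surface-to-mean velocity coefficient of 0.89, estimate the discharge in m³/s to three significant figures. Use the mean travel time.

t̄ = (40.9 + 37.8 + 35.3) / 3 = 38 s
v_surface = L / t̄ = 39.5 / 38 = 1.039 m/s
v_mean = 0.89 × 1.039 = 0.9251 m/s
Q = A × v_mean = 14.6 × 0.9251 = 13.51 m³/s

13.5 m³/s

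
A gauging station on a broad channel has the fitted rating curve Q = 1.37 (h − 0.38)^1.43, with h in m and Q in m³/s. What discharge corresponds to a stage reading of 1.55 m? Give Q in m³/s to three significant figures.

1.71 m³/s

Q = 1.37 × (1.55 − 0.38)^1.43 = 1.37 × 1.17^1.43 = 1.715 m³/s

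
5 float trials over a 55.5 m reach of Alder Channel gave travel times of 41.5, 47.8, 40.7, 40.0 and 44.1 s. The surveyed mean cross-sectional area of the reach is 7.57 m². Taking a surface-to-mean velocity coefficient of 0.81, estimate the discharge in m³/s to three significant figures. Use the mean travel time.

7.95 m³/s

t̄ = (41.5 + 47.8 + 40.7 + 40.0 + 44.1) / 5 = 42.82 s
v_surface = L / t̄ = 55.5 / 42.82 = 1.296 m/s
v_mean = 0.81 × 1.296 = 1.050 m/s
Q = A × v_mean = 7.57 × 1.050 = 7.947 m³/s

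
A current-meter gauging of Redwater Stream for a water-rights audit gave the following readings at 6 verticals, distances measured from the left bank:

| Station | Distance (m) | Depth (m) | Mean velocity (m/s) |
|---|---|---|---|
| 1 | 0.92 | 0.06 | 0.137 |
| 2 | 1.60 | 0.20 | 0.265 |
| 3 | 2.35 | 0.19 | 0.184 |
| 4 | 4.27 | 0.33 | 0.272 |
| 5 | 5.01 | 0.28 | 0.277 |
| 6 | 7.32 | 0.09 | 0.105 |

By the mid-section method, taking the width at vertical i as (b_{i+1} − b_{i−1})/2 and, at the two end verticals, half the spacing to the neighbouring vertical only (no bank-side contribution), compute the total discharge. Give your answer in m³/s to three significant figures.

0.336 m³/s

w_1 = (1.60 − 0.92)/2 = 0.34 m; q_1 = 0.137 × 0.06 × 0.34 = 0.002795 m³/s
w_2 = (2.35 − 0.92)/2 = 0.715 m; q_2 = 0.265 × 0.20 × 0.715 = 0.03790 m³/s
w_3 = (4.27 − 1.60)/2 = 1.335 m; q_3 = 0.184 × 0.19 × 1.335 = 0.04667 m³/s
w_4 = (5.01 − 2.35)/2 = 1.33 m; q_4 = 0.272 × 0.33 × 1.33 = 0.1194 m³/s
w_5 = (7.32 − 4.27)/2 = 1.525 m; q_5 = 0.277 × 0.28 × 1.525 = 0.1183 m³/s
w_6 = (7.32 − 5.01)/2 = 1.155 m; q_6 = 0.105 × 0.09 × 1.155 = 0.01091 m³/s
Q = Σ qᵢ = 0.3359 m³/s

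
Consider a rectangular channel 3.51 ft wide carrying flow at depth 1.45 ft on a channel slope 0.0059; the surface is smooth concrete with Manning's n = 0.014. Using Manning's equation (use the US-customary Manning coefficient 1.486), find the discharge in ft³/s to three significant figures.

A = b·y = 3.51 × 1.45 = 5.090 ft²
P = b + 2y = 3.51 + 2×1.45 = 6.410 ft
R = A/P = 5.090/6.410 = 0.7940 ft
Q = (1.486/n)·A·R^(2/3)·S^(1/2) = (1.486/0.014) × 5.090 × 0.7940^(2/3) × 0.0059^(1/2) = 35.58 ft³/s

35.6 ft³/s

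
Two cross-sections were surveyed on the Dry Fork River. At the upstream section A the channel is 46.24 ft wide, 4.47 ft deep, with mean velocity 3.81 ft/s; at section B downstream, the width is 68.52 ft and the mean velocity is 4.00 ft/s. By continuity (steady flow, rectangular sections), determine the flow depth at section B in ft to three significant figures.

2.87 ft

Q = A₁V₁ = (46.24×4.47) × 3.81 = 787.5 ft³/s
d₂ = Q/(b₂ V₂) = 787.5/(68.52×4.00) = 2.873 ft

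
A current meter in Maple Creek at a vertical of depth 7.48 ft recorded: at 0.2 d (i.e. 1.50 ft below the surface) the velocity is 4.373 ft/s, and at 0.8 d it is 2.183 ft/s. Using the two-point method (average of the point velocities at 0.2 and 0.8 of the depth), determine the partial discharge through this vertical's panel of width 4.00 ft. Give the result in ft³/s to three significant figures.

98.1 ft³/s

v̄ = (4.373 + 2.183) / 2 = 3.278 ft/s
q = v̄ × d × w = 3.278 × 7.48 × 4.00 = 98.08 ft³/s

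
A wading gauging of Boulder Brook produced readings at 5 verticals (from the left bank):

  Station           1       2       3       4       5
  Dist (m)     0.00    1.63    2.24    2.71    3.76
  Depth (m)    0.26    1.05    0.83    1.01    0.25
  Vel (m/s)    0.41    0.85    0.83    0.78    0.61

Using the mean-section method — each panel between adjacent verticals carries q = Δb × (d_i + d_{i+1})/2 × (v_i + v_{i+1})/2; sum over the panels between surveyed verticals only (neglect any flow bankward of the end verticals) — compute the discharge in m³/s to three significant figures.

Panel 1-2: Δb = 1.63 m, d̄ = (0.26+1.05)/2 = 0.655, v̄ = (0.41+0.85)/2 = 0.63 → q = 1.63×0.655×0.63 = 0.6726 m³/s
Panel 2-3: Δb = 0.61 m, d̄ = (1.05+0.83)/2 = 0.94, v̄ = (0.85+0.83)/2 = 0.84 → q = 0.61×0.94×0.84 = 0.4817 m³/s
Panel 3-4: Δb = 0.47 m, d̄ = (0.83+1.01)/2 = 0.92, v̄ = (0.83+0.78)/2 = 0.805 → q = 0.47×0.92×0.805 = 0.3481 m³/s
Panel 4-5: Δb = 1.05 m, d̄ = (1.01+0.25)/2 = 0.63, v̄ = (0.78+0.61)/2 = 0.695 → q = 1.05×0.63×0.695 = 0.4597 m³/s
Q = Σ q = 1.962 m³/s

1.96 m³/s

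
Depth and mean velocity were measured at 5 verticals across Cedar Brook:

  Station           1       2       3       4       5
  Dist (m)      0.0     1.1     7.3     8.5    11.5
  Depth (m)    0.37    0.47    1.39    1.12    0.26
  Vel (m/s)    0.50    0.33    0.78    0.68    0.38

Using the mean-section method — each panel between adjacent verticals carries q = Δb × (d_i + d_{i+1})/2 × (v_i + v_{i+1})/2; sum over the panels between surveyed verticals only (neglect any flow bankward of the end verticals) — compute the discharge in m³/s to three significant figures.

Panel 1-2: Δb = 1.1 m, d̄ = (0.37+0.47)/2 = 0.42, v̄ = (0.50+0.33)/2 = 0.415 → q = 1.1×0.42×0.415 = 0.1917 m³/s
Panel 2-3: Δb = 6.2 m, d̄ = (0.47+1.39)/2 = 0.93, v̄ = (0.33+0.78)/2 = 0.555 → q = 6.2×0.93×0.555 = 3.200 m³/s
Panel 3-4: Δb = 1.2 m, d̄ = (1.39+1.12)/2 = 1.255, v̄ = (0.78+0.68)/2 = 0.73 → q = 1.2×1.255×0.73 = 1.099 m³/s
Panel 4-5: Δb = 3 m, d̄ = (1.12+0.26)/2 = 0.69, v̄ = (0.68+0.38)/2 = 0.53 → q = 3×0.69×0.53 = 1.097 m³/s
Q = Σ q = 5.588 m³/s

5.59 m³/s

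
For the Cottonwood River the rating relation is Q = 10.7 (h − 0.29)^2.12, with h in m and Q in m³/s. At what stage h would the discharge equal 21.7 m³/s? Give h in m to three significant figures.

h − h₀ = (Q/C)^(1/b) = (21.7/10.7)^(1/2.12) = 1.396 m
h = 0.29 + 1.396 = 1.686 m

1.69 m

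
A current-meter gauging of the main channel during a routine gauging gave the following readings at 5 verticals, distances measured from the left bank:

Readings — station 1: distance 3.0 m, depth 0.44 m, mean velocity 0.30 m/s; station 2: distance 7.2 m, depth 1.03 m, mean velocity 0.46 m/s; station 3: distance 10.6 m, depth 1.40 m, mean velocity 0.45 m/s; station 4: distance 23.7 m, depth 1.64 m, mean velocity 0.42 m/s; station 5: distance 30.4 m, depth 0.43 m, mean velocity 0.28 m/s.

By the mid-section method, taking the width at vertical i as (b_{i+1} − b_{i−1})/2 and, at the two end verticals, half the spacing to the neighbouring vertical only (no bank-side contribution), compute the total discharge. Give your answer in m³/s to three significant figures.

w_1 = (7.2 − 3.0)/2 = 2.1 m; q_1 = 0.30 × 0.44 × 2.1 = 0.2772 m³/s
w_2 = (10.6 − 3.0)/2 = 3.8 m; q_2 = 0.46 × 1.03 × 3.8 = 1.800 m³/s
w_3 = (23.7 − 7.2)/2 = 8.25 m; q_3 = 0.45 × 1.40 × 8.25 = 5.198 m³/s
w_4 = (30.4 − 10.6)/2 = 9.9 m; q_4 = 0.42 × 1.64 × 9.9 = 6.819 m³/s
w_5 = (30.4 − 23.7)/2 = 3.35 m; q_5 = 0.28 × 0.43 × 3.35 = 0.4033 m³/s
Q = Σ qᵢ = 14.50 m³/s

14.5 m³/s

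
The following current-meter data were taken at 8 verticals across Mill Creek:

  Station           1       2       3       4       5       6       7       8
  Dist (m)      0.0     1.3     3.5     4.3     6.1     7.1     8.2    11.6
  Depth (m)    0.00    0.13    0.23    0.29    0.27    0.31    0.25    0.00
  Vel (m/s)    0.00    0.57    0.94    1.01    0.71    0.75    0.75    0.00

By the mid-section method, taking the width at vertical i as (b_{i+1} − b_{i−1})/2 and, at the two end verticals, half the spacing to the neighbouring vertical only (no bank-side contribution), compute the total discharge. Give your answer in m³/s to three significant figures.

1.77 m³/s

w_2 = (3.5 − 0.0)/2 = 1.75 m; q_2 = 0.57 × 0.13 × 1.75 = 0.1297 m³/s
w_3 = (4.3 − 1.3)/2 = 1.5 m; q_3 = 0.94 × 0.23 × 1.5 = 0.3243 m³/s
w_4 = (6.1 − 3.5)/2 = 1.3 m; q_4 = 1.01 × 0.29 × 1.3 = 0.3808 m³/s
w_5 = (7.1 − 4.3)/2 = 1.4 m; q_5 = 0.71 × 0.27 × 1.4 = 0.2684 m³/s
w_6 = (8.2 − 6.1)/2 = 1.05 m; q_6 = 0.75 × 0.31 × 1.05 = 0.2441 m³/s
w_7 = (11.6 − 7.1)/2 = 2.25 m; q_7 = 0.75 × 0.25 × 2.25 = 0.4219 m³/s
Stations 1, 8 contribute zero (depth or velocity is 0).
Q = Σ qᵢ = 1.769 m³/s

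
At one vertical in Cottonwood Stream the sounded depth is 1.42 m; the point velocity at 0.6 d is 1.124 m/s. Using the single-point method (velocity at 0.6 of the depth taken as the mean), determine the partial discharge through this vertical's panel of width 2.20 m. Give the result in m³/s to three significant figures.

3.51 m³/s

v̄ = v₀.₆ = 1.124 m/s
q = v̄ × d × w = 1.124 × 1.42 × 2.20 = 3.511 m³/s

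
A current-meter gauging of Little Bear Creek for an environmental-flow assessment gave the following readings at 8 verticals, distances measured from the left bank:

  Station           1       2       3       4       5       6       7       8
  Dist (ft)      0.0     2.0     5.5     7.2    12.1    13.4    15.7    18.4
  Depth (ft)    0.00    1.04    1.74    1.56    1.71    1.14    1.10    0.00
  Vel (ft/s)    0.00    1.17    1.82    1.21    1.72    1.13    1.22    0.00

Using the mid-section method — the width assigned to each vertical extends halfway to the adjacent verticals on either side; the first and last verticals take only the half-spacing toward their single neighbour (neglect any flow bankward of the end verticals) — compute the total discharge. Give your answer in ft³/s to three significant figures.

32.6 ft³/s

w_2 = (5.5 − 0.0)/2 = 2.75 ft; q_2 = 1.17 × 1.04 × 2.75 = 3.346 ft³/s
w_3 = (7.2 − 2.0)/2 = 2.6 ft; q_3 = 1.82 × 1.74 × 2.6 = 8.234 ft³/s
w_4 = (12.1 − 5.5)/2 = 3.3 ft; q_4 = 1.21 × 1.56 × 3.3 = 6.229 ft³/s
w_5 = (13.4 − 7.2)/2 = 3.1 ft; q_5 = 1.72 × 1.71 × 3.1 = 9.118 ft³/s
w_6 = (15.7 − 12.1)/2 = 1.8 ft; q_6 = 1.13 × 1.14 × 1.8 = 2.319 ft³/s
w_7 = (18.4 − 13.4)/2 = 2.5 ft; q_7 = 1.22 × 1.10 × 2.5 = 3.355 ft³/s
Stations 1, 8 contribute zero (depth or velocity is 0).
Q = Σ qᵢ = 32.60 ft³/s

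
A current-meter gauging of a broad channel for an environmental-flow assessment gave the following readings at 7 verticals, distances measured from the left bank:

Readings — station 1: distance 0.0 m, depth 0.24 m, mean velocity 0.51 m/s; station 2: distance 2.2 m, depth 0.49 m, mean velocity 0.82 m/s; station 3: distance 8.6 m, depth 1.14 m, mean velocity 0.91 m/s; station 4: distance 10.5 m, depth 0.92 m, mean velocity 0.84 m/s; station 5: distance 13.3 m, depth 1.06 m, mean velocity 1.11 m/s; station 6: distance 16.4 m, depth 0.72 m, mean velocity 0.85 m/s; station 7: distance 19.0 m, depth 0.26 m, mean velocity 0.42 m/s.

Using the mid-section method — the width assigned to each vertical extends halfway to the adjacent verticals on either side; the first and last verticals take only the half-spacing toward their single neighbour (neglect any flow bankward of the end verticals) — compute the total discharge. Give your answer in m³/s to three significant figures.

w_1 = (2.2 − 0.0)/2 = 1.1 m; q_1 = 0.51 × 0.24 × 1.1 = 0.1346 m³/s
w_2 = (8.6 − 0.0)/2 = 4.3 m; q_2 = 0.82 × 0.49 × 4.3 = 1.728 m³/s
w_3 = (10.5 − 2.2)/2 = 4.15 m; q_3 = 0.91 × 1.14 × 4.15 = 4.305 m³/s
w_4 = (13.3 − 8.6)/2 = 2.35 m; q_4 = 0.84 × 0.92 × 2.35 = 1.816 m³/s
w_5 = (16.4 − 10.5)/2 = 2.95 m; q_5 = 1.11 × 1.06 × 2.95 = 3.471 m³/s
w_6 = (19.0 − 13.3)/2 = 2.85 m; q_6 = 0.85 × 0.72 × 2.85 = 1.744 m³/s
w_7 = (19.0 − 16.4)/2 = 1.3 m; q_7 = 0.42 × 0.26 × 1.3 = 0.1420 m³/s
Q = Σ qᵢ = 13.34 m³/s

13.3 m³/s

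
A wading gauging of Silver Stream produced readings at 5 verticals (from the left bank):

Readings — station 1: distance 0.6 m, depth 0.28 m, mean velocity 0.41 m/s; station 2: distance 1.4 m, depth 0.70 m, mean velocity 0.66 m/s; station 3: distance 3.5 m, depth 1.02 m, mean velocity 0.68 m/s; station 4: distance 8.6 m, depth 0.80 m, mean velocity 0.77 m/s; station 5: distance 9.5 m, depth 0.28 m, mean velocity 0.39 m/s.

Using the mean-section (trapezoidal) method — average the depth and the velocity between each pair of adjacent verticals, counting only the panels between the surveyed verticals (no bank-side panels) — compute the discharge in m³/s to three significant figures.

5.07 m³/s

Panel 1-2: Δb = 0.8 m, d̄ = (0.28+0.70)/2 = 0.49, v̄ = (0.41+0.66)/2 = 0.535 → q = 0.8×0.49×0.535 = 0.2097 m³/s
Panel 2-3: Δb = 2.1 m, d̄ = (0.70+1.02)/2 = 0.86, v̄ = (0.66+0.68)/2 = 0.67 → q = 2.1×0.86×0.67 = 1.210 m³/s
Panel 3-4: Δb = 5.1 m, d̄ = (1.02+0.80)/2 = 0.91, v̄ = (0.68+0.77)/2 = 0.725 → q = 5.1×0.91×0.725 = 3.365 m³/s
Panel 4-5: Δb = 0.9 m, d̄ = (0.80+0.28)/2 = 0.54, v̄ = (0.77+0.39)/2 = 0.58 → q = 0.9×0.54×0.58 = 0.2819 m³/s
Q = Σ q = 5.066 m³/s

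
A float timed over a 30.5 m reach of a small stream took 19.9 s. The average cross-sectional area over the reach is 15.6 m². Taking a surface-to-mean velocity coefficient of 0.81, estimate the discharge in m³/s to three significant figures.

v_surface = L / t̄ = 30.5 / 19.9 = 1.533 m/s
v_mean = 0.81 × 1.533 = 1.241 m/s
Q = A × v_mean = 15.6 × 1.241 = 19.37 m³/s

19.4 m³/s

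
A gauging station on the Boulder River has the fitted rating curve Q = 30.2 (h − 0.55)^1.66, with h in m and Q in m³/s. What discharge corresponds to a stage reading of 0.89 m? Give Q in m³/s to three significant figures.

5.04 m³/s

Q = 30.2 × (0.89 − 0.55)^1.66 = 30.2 × 0.34^1.66 = 5.038 m³/s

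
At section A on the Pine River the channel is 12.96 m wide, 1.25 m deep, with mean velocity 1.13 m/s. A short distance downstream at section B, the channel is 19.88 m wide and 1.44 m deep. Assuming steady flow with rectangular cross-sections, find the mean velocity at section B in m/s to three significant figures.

0.639 m/s

Q = A₁V₁ = (12.96×1.25) × 1.13 = 18.31 m³/s
A₂ = 19.88 × 1.44 = 28.63 m²
V₂ = Q/A₂ = 18.31/28.63 = 0.6395 m/s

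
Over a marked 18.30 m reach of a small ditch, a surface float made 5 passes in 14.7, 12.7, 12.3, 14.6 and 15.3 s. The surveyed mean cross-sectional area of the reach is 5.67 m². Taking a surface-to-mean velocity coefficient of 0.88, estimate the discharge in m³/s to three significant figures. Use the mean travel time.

t̄ = (14.7 + 12.7 + 12.3 + 14.6 + 15.3) / 5 = 13.92 s
v_surface = L / t̄ = 18.30 / 13.92 = 1.315 m/s
v_mean = 0.88 × 1.315 = 1.157 m/s
Q = A × v_mean = 5.67 × 1.157 = 6.560 m³/s

6.56 m³/s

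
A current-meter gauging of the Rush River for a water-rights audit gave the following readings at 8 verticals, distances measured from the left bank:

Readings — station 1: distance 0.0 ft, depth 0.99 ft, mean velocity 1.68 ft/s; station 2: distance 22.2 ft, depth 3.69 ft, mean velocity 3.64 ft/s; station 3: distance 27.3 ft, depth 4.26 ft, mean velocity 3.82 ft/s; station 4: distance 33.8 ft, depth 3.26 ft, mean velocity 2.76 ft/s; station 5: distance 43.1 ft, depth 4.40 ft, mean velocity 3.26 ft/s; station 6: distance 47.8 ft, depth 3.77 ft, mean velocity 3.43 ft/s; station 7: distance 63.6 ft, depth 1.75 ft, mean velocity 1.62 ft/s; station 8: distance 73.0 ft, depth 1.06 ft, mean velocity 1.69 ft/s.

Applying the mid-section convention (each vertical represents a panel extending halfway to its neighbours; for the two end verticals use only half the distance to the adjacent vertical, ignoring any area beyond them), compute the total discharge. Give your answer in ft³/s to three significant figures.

w_1 = (22.2 − 0.0)/2 = 11.1 ft; q_1 = 1.68 × 0.99 × 11.1 = 18.46 ft³/s
w_2 = (27.3 − 0.0)/2 = 13.65 ft; q_2 = 3.64 × 3.69 × 13.65 = 183.3 ft³/s
w_3 = (33.8 − 22.2)/2 = 5.8 ft; q_3 = 3.82 × 4.26 × 5.8 = 94.38 ft³/s
w_4 = (43.1 − 27.3)/2 = 7.9 ft; q_4 = 2.76 × 3.26 × 7.9 = 71.08 ft³/s
w_5 = (47.8 − 33.8)/2 = 7 ft; q_5 = 3.26 × 4.40 × 7 = 100.4 ft³/s
w_6 = (63.6 − 43.1)/2 = 10.25 ft; q_6 = 3.43 × 3.77 × 10.25 = 132.5 ft³/s
w_7 = (73.0 − 47.8)/2 = 12.6 ft; q_7 = 1.62 × 1.75 × 12.6 = 35.72 ft³/s
w_8 = (73.0 − 63.6)/2 = 4.7 ft; q_8 = 1.69 × 1.06 × 4.7 = 8.420 ft³/s
Q = Σ qᵢ = 644.4 ft³/s

644 ft³/s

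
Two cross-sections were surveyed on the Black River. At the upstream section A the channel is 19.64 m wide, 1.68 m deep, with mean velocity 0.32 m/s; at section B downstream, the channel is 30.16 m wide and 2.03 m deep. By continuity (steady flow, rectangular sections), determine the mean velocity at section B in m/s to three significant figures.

0.172 m/s

Q = A₁V₁ = (19.64×1.68) × 0.32 = 10.56 m³/s
A₂ = 30.16 × 2.03 = 61.22 m²
V₂ = Q/A₂ = 10.56/61.22 = 0.1725 m/s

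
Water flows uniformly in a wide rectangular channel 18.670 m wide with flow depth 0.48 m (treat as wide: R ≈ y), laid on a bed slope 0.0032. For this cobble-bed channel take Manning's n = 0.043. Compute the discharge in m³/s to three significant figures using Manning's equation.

A = b·y = 18.670 × 0.48 = 8.962 m²
Wide channel: R ≈ y = 0.48 m
Q = (1/n)·A·R^(2/3)·S^(1/2) = (1/0.043) × 8.962 × 0.4800^(2/3) × 0.0032^(1/2) = 7.227 m³/s

7.23 m³/s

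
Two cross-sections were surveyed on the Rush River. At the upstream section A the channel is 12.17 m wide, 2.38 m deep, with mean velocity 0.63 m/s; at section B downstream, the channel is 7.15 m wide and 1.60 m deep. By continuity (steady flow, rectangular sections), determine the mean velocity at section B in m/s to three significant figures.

Q = A₁V₁ = (12.17×2.38) × 0.63 = 18.25 m³/s
A₂ = 7.15 × 1.60 = 11.44 m²
V₂ = Q/A₂ = 18.25/11.44 = 1.595 m/s

1.60 m/s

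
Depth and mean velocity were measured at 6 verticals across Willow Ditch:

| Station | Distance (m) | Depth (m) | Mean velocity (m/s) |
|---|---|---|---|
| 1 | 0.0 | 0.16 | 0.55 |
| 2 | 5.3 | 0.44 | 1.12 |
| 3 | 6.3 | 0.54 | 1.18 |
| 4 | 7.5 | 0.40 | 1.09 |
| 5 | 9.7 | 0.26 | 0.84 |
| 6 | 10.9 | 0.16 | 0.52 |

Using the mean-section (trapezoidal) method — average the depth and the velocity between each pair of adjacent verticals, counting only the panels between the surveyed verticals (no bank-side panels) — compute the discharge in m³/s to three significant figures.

3.40 m³/s

Panel 1-2: Δb = 5.3 m, d̄ = (0.16+0.44)/2 = 0.3, v̄ = (0.55+1.12)/2 = 0.835 → q = 5.3×0.3×0.835 = 1.328 m³/s
Panel 2-3: Δb = 1 m, d̄ = (0.44+0.54)/2 = 0.49, v̄ = (1.12+1.18)/2 = 1.15 → q = 1×0.49×1.15 = 0.5635 m³/s
Panel 3-4: Δb = 1.2 m, d̄ = (0.54+0.40)/2 = 0.47, v̄ = (1.18+1.09)/2 = 1.135 → q = 1.2×0.47×1.135 = 0.6401 m³/s
Panel 4-5: Δb = 2.2 m, d̄ = (0.40+0.26)/2 = 0.33, v̄ = (1.09+0.84)/2 = 0.965 → q = 2.2×0.33×0.965 = 0.7006 m³/s
Panel 5-6: Δb = 1.2 m, d̄ = (0.26+0.16)/2 = 0.21, v̄ = (0.84+0.52)/2 = 0.68 → q = 1.2×0.21×0.68 = 0.1714 m³/s
Q = Σ q = 3.403 m³/s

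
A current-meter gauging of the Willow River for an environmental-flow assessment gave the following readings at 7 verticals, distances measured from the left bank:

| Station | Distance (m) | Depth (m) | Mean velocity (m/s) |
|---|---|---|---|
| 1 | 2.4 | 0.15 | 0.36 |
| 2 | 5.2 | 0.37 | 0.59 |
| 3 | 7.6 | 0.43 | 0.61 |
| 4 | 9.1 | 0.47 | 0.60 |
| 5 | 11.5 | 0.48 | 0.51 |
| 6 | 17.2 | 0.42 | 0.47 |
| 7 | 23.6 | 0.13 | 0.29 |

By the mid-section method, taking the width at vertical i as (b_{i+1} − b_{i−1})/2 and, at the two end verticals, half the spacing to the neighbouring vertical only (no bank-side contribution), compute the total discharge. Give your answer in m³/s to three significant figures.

w_1 = (5.2 − 2.4)/2 = 1.4 m; q_1 = 0.36 × 0.15 × 1.4 = 0.07560 m³/s
w_2 = (7.6 − 2.4)/2 = 2.6 m; q_2 = 0.59 × 0.37 × 2.6 = 0.5676 m³/s
w_3 = (9.1 − 5.2)/2 = 1.95 m; q_3 = 0.61 × 0.43 × 1.95 = 0.5115 m³/s
w_4 = (11.5 − 7.6)/2 = 1.95 m; q_4 = 0.60 × 0.47 × 1.95 = 0.5499 m³/s
w_5 = (17.2 − 9.1)/2 = 4.05 m; q_5 = 0.51 × 0.48 × 4.05 = 0.9914 m³/s
w_6 = (23.6 − 11.5)/2 = 6.05 m; q_6 = 0.47 × 0.42 × 6.05 = 1.194 m³/s
w_7 = (23.6 − 17.2)/2 = 3.2 m; q_7 = 0.29 × 0.13 × 3.2 = 0.1206 m³/s
Q = Σ qᵢ = 4.011 m³/s

4.01 m³/s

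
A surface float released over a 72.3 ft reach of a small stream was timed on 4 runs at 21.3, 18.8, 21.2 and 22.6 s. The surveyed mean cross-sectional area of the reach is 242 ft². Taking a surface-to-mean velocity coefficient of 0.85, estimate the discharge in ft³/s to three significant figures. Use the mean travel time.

709 ft³/s

t̄ = (21.3 + 18.8 + 21.2 + 22.6) / 4 = 20.975 s
v_surface = L / t̄ = 72.3 / 20.975 = 3.447 ft/s
v_mean = 0.85 × 3.447 = 2.930 ft/s
Q = A × v_mean = 242 × 2.930 = 709.0 ft³/s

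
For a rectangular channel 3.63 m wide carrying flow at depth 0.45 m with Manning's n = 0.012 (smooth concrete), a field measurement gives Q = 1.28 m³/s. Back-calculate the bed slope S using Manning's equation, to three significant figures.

A = b·y = 3.63 × 0.45 = 1.634 m²
P = b + 2y = 3.63 + 2×0.45 = 4.530 m
R = A/P = 1.634/4.530 = 0.3606 m
S = (Q·n / (1·A·R^(2/3)))² = (1.28×0.012 / (1×1.634×0.5066))² = 0.0003445

0.000344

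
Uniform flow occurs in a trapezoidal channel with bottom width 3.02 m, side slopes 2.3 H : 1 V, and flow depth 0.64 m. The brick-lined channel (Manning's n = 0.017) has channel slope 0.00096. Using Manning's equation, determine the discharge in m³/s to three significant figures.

3.13 m³/s

A = (b + z·y)·y = (3.02 + 2.3×0.64)×0.64 = 2.875 m²
P = b + 2y√(1+z²) = 3.02 + 2×0.64×√(1+2.3²) = 6.230 m
R = A/P = 2.875/6.230 = 0.4614 m
Q = (1/n)·A·R^(2/3)·S^(1/2) = (1/0.017) × 2.875 × 0.4614^(2/3) × 0.00096^(1/2) = 3.129 m³/s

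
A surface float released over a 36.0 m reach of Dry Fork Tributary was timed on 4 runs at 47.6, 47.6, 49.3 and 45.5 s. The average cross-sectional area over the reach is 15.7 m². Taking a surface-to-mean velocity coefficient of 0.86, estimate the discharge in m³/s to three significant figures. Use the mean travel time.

10.2 m³/s

t̄ = (47.6 + 47.6 + 49.3 + 45.5) / 4 = 47.5 s
v_surface = L / t̄ = 36.0 / 47.5 = 0.7579 m/s
v_mean = 0.86 × 0.7579 = 0.6518 m/s
Q = A × v_mean = 15.7 × 0.6518 = 10.23 m³/s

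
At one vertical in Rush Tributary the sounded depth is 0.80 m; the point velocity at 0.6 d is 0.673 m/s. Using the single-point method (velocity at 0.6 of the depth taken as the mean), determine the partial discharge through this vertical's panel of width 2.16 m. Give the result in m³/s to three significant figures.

1.16 m³/s

v̄ = v₀.₆ = 0.673 m/s
q = v̄ × d × w = 0.6730 × 0.80 × 2.16 = 1.163 m³/s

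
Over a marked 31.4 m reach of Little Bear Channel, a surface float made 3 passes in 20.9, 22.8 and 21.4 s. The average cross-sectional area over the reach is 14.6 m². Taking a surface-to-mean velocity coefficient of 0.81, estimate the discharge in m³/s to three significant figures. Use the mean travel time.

t̄ = (20.9 + 22.8 + 21.4) / 3 = 21.7 s
v_surface = L / t̄ = 31.4 / 21.7 = 1.447 m/s
v_mean = 0.81 × 1.447 = 1.172 m/s
Q = A × v_mean = 14.6 × 1.172 = 17.11 m³/s

17.1 m³/s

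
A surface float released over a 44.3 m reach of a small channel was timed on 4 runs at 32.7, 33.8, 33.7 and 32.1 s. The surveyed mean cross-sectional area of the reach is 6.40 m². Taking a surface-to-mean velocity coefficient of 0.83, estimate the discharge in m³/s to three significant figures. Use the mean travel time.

7.11 m³/s

t̄ = (32.7 + 33.8 + 33.7 + 32.1) / 4 = 33.075 s
v_surface = L / t̄ = 44.3 / 33.075 = 1.339 m/s
v_mean = 0.83 × 1.339 = 1.112 m/s
Q = A × v_mean = 6.40 × 1.112 = 7.115 m³/s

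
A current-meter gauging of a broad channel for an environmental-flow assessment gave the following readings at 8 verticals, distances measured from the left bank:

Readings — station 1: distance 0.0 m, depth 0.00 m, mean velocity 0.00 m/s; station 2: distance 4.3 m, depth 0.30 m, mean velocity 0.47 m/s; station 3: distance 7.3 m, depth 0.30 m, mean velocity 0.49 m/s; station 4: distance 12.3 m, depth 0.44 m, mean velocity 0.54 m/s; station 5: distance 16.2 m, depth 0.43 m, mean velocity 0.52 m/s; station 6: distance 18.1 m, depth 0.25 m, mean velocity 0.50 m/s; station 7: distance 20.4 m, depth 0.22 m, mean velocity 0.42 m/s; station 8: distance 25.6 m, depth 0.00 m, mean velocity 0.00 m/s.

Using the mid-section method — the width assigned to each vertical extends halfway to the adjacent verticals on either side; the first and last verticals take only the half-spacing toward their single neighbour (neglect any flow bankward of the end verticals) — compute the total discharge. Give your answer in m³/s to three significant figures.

w_2 = (7.3 − 0.0)/2 = 3.65 m; q_2 = 0.47 × 0.30 × 3.65 = 0.5147 m³/s
w_3 = (12.3 − 4.3)/2 = 4 m; q_3 = 0.49 × 0.30 × 4 = 0.5880 m³/s
w_4 = (16.2 − 7.3)/2 = 4.45 m; q_4 = 0.54 × 0.44 × 4.45 = 1.057 m³/s
w_5 = (18.1 − 12.3)/2 = 2.9 m; q_5 = 0.52 × 0.43 × 2.9 = 0.6484 m³/s
w_6 = (20.4 − 16.2)/2 = 2.1 m; q_6 = 0.50 × 0.25 × 2.1 = 0.2625 m³/s
w_7 = (25.6 − 18.1)/2 = 3.75 m; q_7 = 0.42 × 0.22 × 3.75 = 0.3465 m³/s
Stations 1, 8 contribute zero (depth or velocity is 0).
Q = Σ qᵢ = 3.417 m³/s

3.42 m³/s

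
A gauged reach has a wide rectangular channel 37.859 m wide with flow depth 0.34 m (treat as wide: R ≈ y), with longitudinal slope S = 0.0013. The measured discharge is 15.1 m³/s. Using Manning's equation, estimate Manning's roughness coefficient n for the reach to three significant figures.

A = b·y = 37.859 × 0.34 = 12.87 m²
Wide channel: R ≈ y = 0.34 m
n = (1/Q)·A·R^(2/3)·S^(1/2) = (1/15.1) × 12.87 × 0.4871 × 0.03606 = 0.01497

0.0150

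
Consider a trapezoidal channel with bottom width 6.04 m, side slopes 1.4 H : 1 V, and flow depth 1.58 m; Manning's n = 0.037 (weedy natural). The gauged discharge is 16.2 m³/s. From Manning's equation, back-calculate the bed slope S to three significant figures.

A = (b + z·y)·y = (6.04 + 1.4×1.58)×1.58 = 13.04 m²
P = b + 2y√(1+z²) = 6.04 + 2×1.58×√(1+1.4²) = 11.48 m
R = A/P = 13.04/11.48 = 1.136 m
S = (Q·n / (1·A·R^(2/3)))² = (16.2×0.037 / (1×13.04×1.089))² = 0.001783

0.00178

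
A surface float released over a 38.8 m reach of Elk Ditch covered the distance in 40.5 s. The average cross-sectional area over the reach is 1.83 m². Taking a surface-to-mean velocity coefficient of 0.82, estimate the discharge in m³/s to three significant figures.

1.44 m³/s

v_surface = L / t̄ = 38.8 / 40.5 = 0.9580 m/s
v_mean = 0.82 × 0.9580 = 0.7856 m/s
Q = A × v_mean = 1.83 × 0.7856 = 1.438 m³/s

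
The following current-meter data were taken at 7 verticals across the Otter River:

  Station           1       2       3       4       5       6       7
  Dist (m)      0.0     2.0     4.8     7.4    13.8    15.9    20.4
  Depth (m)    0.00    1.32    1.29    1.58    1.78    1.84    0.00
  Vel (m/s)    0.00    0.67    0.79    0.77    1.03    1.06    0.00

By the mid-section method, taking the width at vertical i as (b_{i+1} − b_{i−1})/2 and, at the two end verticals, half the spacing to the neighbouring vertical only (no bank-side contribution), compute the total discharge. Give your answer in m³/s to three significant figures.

w_2 = (4.8 − 0.0)/2 = 2.4 m; q_2 = 0.67 × 1.32 × 2.4 = 2.123 m³/s
w_3 = (7.4 − 2.0)/2 = 2.7 m; q_3 = 0.79 × 1.29 × 2.7 = 2.752 m³/s
w_4 = (13.8 − 4.8)/2 = 4.5 m; q_4 = 0.77 × 1.58 × 4.5 = 5.475 m³/s
w_5 = (15.9 − 7.4)/2 = 4.25 m; q_5 = 1.03 × 1.78 × 4.25 = 7.792 m³/s
w_6 = (20.4 − 13.8)/2 = 3.3 m; q_6 = 1.06 × 1.84 × 3.3 = 6.436 m³/s
Stations 1, 7 contribute zero (depth or velocity is 0).
Q = Σ qᵢ = 24.58 m³/s

24.6 m³/s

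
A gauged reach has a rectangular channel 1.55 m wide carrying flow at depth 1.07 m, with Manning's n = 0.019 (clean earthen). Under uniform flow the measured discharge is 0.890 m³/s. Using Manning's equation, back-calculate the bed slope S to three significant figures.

A = b·y = 1.55 × 1.07 = 1.659 m²
P = b + 2y = 1.55 + 2×1.07 = 3.690 m
R = A/P = 1.659/3.690 = 0.4495 m
S = (Q·n / (1·A·R^(2/3)))² = (0.890×0.019 / (1×1.659×0.5868))² = 0.0003020

0.000302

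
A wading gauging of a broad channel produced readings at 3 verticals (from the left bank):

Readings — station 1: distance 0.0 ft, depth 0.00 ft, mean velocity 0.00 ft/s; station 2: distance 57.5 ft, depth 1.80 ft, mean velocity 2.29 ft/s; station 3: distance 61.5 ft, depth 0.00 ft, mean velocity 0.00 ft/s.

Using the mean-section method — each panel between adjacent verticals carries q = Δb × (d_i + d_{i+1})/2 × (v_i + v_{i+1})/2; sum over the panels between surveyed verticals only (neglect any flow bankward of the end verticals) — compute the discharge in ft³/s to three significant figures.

63.4 ft³/s

Panel 1-2: Δb = 57.5 ft, d̄ = (0.00+1.80)/2 = 0.9, v̄ = (0.00+2.29)/2 = 1.145 → q = 57.5×0.9×1.145 = 59.25 ft³/s
Panel 2-3: Δb = 4 ft, d̄ = (1.80+0.00)/2 = 0.9, v̄ = (2.29+0.00)/2 = 1.145 → q = 4×0.9×1.145 = 4.122 ft³/s
Q = Σ q = 63.38 ft³/s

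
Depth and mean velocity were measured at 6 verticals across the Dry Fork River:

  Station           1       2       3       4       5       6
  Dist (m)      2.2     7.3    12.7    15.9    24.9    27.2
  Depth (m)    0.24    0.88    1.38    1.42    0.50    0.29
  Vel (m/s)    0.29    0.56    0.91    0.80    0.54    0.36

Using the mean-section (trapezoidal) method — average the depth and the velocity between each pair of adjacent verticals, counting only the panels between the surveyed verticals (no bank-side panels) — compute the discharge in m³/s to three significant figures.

Panel 1-2: Δb = 5.1 m, d̄ = (0.24+0.88)/2 = 0.56, v̄ = (0.29+0.56)/2 = 0.425 → q = 5.1×0.56×0.425 = 1.214 m³/s
Panel 2-3: Δb = 5.4 m, d̄ = (0.88+1.38)/2 = 1.13, v̄ = (0.56+0.91)/2 = 0.735 → q = 5.4×1.13×0.735 = 4.485 m³/s
Panel 3-4: Δb = 3.2 m, d̄ = (1.38+1.42)/2 = 1.4, v̄ = (0.91+0.80)/2 = 0.855 → q = 3.2×1.4×0.855 = 3.830 m³/s
Panel 4-5: Δb = 9 m, d̄ = (1.42+0.50)/2 = 0.96, v̄ = (0.80+0.54)/2 = 0.67 → q = 9×0.96×0.67 = 5.789 m³/s
Panel 5-6: Δb = 2.3 m, d̄ = (0.50+0.29)/2 = 0.395, v̄ = (0.54+0.36)/2 = 0.45 → q = 2.3×0.395×0.45 = 0.4088 m³/s
Q = Σ q = 15.73 m³/s

15.7 m³/s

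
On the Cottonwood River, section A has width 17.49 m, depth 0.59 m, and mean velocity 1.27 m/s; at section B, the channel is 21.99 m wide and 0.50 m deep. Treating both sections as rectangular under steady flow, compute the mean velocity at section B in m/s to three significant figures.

Q = A₁V₁ = (17.49×0.59) × 1.27 = 13.11 m³/s
A₂ = 21.99 × 0.50 = 11.00 m²
V₂ = Q/A₂ = 13.11/11.00 = 1.192 m/s

1.19 m/s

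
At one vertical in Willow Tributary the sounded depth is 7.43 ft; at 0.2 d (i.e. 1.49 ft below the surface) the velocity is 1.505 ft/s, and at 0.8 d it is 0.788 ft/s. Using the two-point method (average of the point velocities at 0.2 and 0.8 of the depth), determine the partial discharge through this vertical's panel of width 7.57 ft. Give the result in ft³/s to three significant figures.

v̄ = (1.505 + 0.788) / 2 = 1.147 ft/s
q = v̄ × d × w = 1.147 × 7.43 × 7.57 = 64.49 ft³/s

64.5 ft³/s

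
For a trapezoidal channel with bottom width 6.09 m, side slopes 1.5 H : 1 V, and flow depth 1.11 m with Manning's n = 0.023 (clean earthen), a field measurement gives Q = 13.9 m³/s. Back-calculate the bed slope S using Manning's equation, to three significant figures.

A = (b + z·y)·y = (6.09 + 1.5×1.11)×1.11 = 8.608 m²
P = b + 2y√(1+z²) = 6.09 + 2×1.11×√(1+1.5²) = 10.09 m
R = A/P = 8.608/10.09 = 0.8529 m
S = (Q·n / (1·A·R^(2/3)))² = (13.9×0.023 / (1×8.608×0.8994))² = 0.001705

0.00171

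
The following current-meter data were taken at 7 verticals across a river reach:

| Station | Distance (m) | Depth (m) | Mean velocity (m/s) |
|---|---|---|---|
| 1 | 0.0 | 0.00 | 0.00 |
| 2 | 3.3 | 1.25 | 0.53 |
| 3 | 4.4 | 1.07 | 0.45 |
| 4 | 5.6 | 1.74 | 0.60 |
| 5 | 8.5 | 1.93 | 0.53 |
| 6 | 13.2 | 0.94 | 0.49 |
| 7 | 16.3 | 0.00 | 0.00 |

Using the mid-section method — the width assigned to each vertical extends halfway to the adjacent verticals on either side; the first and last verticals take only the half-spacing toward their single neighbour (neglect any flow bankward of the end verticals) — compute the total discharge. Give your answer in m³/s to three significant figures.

9.83 m³/s

w_2 = (4.4 − 0.0)/2 = 2.2 m; q_2 = 0.53 × 1.25 × 2.2 = 1.458 m³/s
w_3 = (5.6 − 3.3)/2 = 1.15 m; q_3 = 0.45 × 1.07 × 1.15 = 0.5537 m³/s
w_4 = (8.5 − 4.4)/2 = 2.05 m; q_4 = 0.60 × 1.74 × 2.05 = 2.140 m³/s
w_5 = (13.2 − 5.6)/2 = 3.8 m; q_5 = 0.53 × 1.93 × 3.8 = 3.887 m³/s
w_6 = (16.3 − 8.5)/2 = 3.9 m; q_6 = 0.49 × 0.94 × 3.9 = 1.796 m³/s
Stations 1, 7 contribute zero (depth or velocity is 0).
Q = Σ qᵢ = 9.835 m³/s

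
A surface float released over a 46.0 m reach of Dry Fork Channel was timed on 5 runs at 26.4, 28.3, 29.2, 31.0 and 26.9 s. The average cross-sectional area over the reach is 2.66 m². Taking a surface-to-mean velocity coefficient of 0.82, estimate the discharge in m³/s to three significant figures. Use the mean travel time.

t̄ = (26.4 + 28.3 + 29.2 + 31.0 + 26.9) / 5 = 28.36 s
v_surface = L / t̄ = 46.0 / 28.36 = 1.622 m/s
v_mean = 0.82 × 1.622 = 1.330 m/s
Q = A × v_mean = 2.66 × 1.330 = 3.538 m³/s

3.54 m³/s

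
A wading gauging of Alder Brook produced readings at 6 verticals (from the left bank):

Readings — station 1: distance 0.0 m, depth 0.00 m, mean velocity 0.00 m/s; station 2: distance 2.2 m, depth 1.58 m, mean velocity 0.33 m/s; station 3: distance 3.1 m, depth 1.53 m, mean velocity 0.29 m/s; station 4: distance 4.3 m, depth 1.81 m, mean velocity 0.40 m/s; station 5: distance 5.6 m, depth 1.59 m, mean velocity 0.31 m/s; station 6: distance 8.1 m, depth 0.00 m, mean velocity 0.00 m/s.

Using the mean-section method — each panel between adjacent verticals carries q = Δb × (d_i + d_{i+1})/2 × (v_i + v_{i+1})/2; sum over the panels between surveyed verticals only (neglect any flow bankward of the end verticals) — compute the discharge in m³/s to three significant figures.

2.50 m³/s

Panel 1-2: Δb = 2.2 m, d̄ = (0.00+1.58)/2 = 0.79, v̄ = (0.00+0.33)/2 = 0.165 → q = 2.2×0.79×0.165 = 0.2868 m³/s
Panel 2-3: Δb = 0.9 m, d̄ = (1.58+1.53)/2 = 1.555, v̄ = (0.33+0.29)/2 = 0.31 → q = 0.9×1.555×0.31 = 0.4338 m³/s
Panel 3-4: Δb = 1.2 m, d̄ = (1.53+1.81)/2 = 1.67, v̄ = (0.29+0.40)/2 = 0.345 → q = 1.2×1.67×0.345 = 0.6914 m³/s
Panel 4-5: Δb = 1.3 m, d̄ = (1.81+1.59)/2 = 1.7, v̄ = (0.40+0.31)/2 = 0.355 → q = 1.3×1.7×0.355 = 0.7846 m³/s
Panel 5-6: Δb = 2.5 m, d̄ = (1.59+0.00)/2 = 0.795, v̄ = (0.31+0.00)/2 = 0.155 → q = 2.5×0.795×0.155 = 0.3081 m³/s
Q = Σ q = 2.505 m³/s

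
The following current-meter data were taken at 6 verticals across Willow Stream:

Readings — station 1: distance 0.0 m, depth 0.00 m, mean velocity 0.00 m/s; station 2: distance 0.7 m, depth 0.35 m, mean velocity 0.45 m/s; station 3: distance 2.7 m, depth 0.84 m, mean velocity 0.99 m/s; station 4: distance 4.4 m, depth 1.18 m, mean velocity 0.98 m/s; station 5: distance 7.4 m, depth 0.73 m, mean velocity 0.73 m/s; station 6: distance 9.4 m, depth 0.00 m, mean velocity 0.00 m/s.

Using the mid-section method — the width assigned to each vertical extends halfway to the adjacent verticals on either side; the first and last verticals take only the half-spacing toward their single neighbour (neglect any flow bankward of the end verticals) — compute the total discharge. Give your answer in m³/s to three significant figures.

w_2 = (2.7 − 0.0)/2 = 1.35 m; q_2 = 0.45 × 0.35 × 1.35 = 0.2126 m³/s
w_3 = (4.4 − 0.7)/2 = 1.85 m; q_3 = 0.99 × 0.84 × 1.85 = 1.538 m³/s
w_4 = (7.4 − 2.7)/2 = 2.35 m; q_4 = 0.98 × 1.18 × 2.35 = 2.718 m³/s
w_5 = (9.4 − 4.4)/2 = 2.5 m; q_5 = 0.73 × 0.73 × 2.5 = 1.332 m³/s
Stations 1, 6 contribute zero (depth or velocity is 0).
Q = Σ qᵢ = 5.801 m³/s

5.80 m³/s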